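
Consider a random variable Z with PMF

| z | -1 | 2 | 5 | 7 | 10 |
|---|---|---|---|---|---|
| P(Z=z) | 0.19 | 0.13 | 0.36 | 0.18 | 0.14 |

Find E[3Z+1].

14.59

E[3Z+1] = Σ (3z+1)·P(Z=z)
 = (-2)·0.19 + 7·0.13 + 16·0.36 + 22·0.18 + 31·0.14
 = (-0.38) + 0.91 + 5.76 + 3.96 + 4.34
 = 14.59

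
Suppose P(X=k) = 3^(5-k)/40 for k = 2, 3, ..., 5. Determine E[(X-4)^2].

2.95

E[(X-4)^2] = Σ (x-4)^2·P(X=x)
 = 4·27/40 + 1·9/40 + 0·3/40 + 1·1/40
 = 27/10 + 9/40 + 0 + 1/40
 = 59/20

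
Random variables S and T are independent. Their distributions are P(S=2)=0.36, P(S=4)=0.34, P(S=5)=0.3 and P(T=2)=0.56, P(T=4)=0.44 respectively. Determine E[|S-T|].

1.3336

E[|S-T|] = Σ_s Σ_t |s-t| · P(S=s)P(T=t)
 = 0·0.2016 + 2·0.1584 + 2·0.1904 + 0·0.1496 + 3·0.168 + 1·0.132
 = 0 + 0.3168 + 0.3808 + 0 + 0.504 + 0.132
 = 1.3336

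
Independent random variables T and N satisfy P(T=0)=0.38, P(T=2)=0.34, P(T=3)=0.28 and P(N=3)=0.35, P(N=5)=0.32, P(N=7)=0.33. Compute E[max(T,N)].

E[max(T,N)] = Σ_t Σ_n max(t,n) · P(T=t)P(N=n)
 = 3·0.133 + 5·0.1216 + 7·0.1254 + 3·0.119 + 5·0.1088 + 7·0.1122 + 3·0.098 + 5·0.0896 + 7·0.0924
 = 0.399 + 0.608 + 0.8778 + 0.357 + 0.544 + 0.7854 + 0.294 + 0.448 + 0.6468
 = 4.96

4.96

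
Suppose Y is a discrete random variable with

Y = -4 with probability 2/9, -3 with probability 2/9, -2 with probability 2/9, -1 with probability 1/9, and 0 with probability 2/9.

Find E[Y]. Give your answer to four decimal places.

-2.1111

E[Y] = Σ y·P(Y=y)
 = (-4)·2/9 + (-3)·2/9 + (-2)·2/9 + (-1)·1/9 + 0·2/9
 = (-8/9) + (-2/3) + (-4/9) + (-1/9) + 0
 = -19/9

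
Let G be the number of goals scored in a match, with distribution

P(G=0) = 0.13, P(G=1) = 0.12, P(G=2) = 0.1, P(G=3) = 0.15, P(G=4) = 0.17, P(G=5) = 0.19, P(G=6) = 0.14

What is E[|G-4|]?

E[|G-4|] = Σ |g-4|·P(G=g)
 = 4·0.13 + 3·0.12 + 2·0.1 + 1·0.15 + 0·0.17 + 1·0.19 + 2·0.14
 = 0.52 + 0.36 + 0.2 + 0.15 + 0 + 0.19 + 0.28
 = 1.7

1.7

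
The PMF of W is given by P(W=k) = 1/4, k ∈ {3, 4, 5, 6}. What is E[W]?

E[W] = Σ w·P(W=w)
 = 3·1/4 + 4·1/4 + 5·1/4 + 6·1/4
 = 3/4 + 1 + 5/4 + 3/2
 = 9/2

4.5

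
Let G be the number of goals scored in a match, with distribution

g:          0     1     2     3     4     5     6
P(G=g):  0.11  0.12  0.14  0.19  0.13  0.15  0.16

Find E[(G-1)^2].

E[(G-1)^2] = Σ (g-1)^2·P(G=g)
 = 1·0.11 + 0·0.12 + 1·0.14 + 4·0.19 + 9·0.13 + 16·0.15 + 25·0.16
 = 0.11 + 0 + 0.14 + 0.76 + 1.17 + 2.4 + 4
 = 8.58

8.58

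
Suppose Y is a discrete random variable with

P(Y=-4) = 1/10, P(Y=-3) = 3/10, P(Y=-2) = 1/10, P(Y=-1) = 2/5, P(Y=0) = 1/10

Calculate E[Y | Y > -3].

P(Y > -3) = 1/10 + 2/5 + 1/10 = 3/5.
E[Y | Y > -3] = [(-2)·1/10 + (-1)·2/5 + 0·1/10] / (3/5)
 = -3/5 / (3/5)
 = -1

-1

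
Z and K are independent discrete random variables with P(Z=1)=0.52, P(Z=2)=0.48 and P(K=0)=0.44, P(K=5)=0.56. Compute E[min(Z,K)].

E[min(Z,K)] = Σ_z Σ_k min(z,k) · P(Z=z)P(K=k)
 = 0·0.2288 + 1·0.2912 + 0·0.2112 + 2·0.2688
 = 0 + 0.2912 + 0 + 0.5376
 = 0.8288

0.8288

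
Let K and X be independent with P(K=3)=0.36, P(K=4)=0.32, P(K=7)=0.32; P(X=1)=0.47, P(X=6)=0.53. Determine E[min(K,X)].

E[min(K,X)] = Σ_k Σ_x min(k,x) · P(K=k)P(X=x)
 = 1·0.1692 + 3·0.1908 + 1·0.1504 + 4·0.1696 + 1·0.1504 + 6·0.1696
 = 0.1692 + 0.5724 + 0.1504 + 0.6784 + 0.1504 + 1.0176
 = 2.7384

2.7384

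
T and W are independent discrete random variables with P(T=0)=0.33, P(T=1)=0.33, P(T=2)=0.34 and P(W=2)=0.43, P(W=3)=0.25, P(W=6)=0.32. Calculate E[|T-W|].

E[|T-W|] = Σ_t Σ_w |t-w| · P(T=t)P(W=w)
 = 2·0.1419 + 3·0.0825 + 6·0.1056 + 1·0.1419 + 2·0.0825 + 5·0.1056 + 0·0.1462 + 1·0.085 + 4·0.1088
 = 0.2838 + 0.2475 + 0.6336 + 0.1419 + 0.165 + 0.528 + 0 + 0.085 + 0.4352
 = 2.52

2.52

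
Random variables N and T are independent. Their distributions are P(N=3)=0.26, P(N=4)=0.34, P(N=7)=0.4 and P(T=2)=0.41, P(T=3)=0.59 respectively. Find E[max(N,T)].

4.94

E[max(N,T)] = Σ_n Σ_t max(n,t) · P(N=n)P(T=t)
 = 3·0.1066 + 3·0.1534 + 4·0.1394 + 4·0.2006 + 7·0.164 + 7·0.236
 = 0.3198 + 0.4602 + 0.5576 + 0.8024 + 1.148 + 1.652
 = 4.94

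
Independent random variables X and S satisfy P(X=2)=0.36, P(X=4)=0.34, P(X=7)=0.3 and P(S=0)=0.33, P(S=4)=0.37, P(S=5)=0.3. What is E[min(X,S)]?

2.2876

E[min(X,S)] = Σ_x Σ_s min(x,s) · P(X=x)P(S=s)
 = 0·0.1188 + 2·0.1332 + 2·0.108 + 0·0.1122 + 4·0.1258 + 4·0.102 + 0·0.099 + 4·0.111 + 5·0.09
 = 0 + 0.2664 + 0.216 + 0 + 0.5032 + 0.408 + 0 + 0.444 + 0.45
 = 2.2876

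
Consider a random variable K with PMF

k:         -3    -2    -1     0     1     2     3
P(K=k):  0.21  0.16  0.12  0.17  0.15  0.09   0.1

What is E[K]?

E[K] = Σ k·P(K=k)
 = (-3)·0.21 + (-2)·0.16 + (-1)·0.12 + 0·0.17 + 1·0.15 + 2·0.09 + 3·0.1
 = (-0.63) + (-0.32) + (-0.12) + 0 + 0.15 + 0.18 + 0.3
 = -0.44

-0.44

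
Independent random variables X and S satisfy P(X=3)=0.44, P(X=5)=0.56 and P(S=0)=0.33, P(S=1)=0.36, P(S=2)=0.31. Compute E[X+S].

E[X+S] = Σ_x Σ_s (x+s) · P(X=x)P(S=s)
 = 3·0.1452 + 4·0.1584 + 5·0.1364 + 5·0.1848 + 6·0.2016 + 7·0.1736
 = 0.4356 + 0.6336 + 0.682 + 0.924 + 1.2096 + 1.2152
 = 5.1

5.1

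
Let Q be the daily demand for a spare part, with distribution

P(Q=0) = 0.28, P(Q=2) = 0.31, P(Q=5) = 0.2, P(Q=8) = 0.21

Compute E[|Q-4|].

E[|Q-4|] = Σ |q-4|·P(Q=q)
 = 4·0.28 + 2·0.31 + 1·0.2 + 4·0.21
 = 1.12 + 0.62 + 0.2 + 0.84
 = 2.78

2.78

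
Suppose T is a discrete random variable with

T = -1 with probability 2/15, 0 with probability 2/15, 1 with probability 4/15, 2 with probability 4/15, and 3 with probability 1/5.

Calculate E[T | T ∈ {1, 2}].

1.5

P(T ∈ {1, 2}) = 4/15 + 4/15 = 8/15.
E[T | T ∈ {1, 2}] = [1·4/15 + 2·4/15] / (8/15)
 = 4/5 / (8/15)
 = 3/2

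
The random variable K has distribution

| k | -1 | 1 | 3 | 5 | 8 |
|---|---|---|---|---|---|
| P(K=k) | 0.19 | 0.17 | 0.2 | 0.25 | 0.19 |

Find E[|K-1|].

E[|K-1|] = Σ |k-1|·P(K=k)
 = 2·0.19 + 0·0.17 + 2·0.2 + 4·0.25 + 7·0.19
 = 0.38 + 0 + 0.4 + 1 + 1.33
 = 3.11

3.11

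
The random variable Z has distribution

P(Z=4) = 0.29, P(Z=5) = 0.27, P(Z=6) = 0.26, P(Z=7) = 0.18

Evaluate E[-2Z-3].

-13.66

E[-2Z-3] = Σ (-2z-3)·P(Z=z)
 = (-11)·0.29 + (-13)·0.27 + (-15)·0.26 + (-17)·0.18
 = (-3.19) + (-3.51) + (-3.9) + (-3.06)
 = -13.66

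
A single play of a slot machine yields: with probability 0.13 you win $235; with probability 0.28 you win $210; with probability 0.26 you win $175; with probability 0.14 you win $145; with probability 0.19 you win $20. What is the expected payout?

158.95

E[payout] = 235·0.13 + 210·0.28 + 175·0.26 + 145·0.14 + 20·0.19
 = 30.55 + 58.8 + 45.5 + 20.3 + 3.8
 = 158.95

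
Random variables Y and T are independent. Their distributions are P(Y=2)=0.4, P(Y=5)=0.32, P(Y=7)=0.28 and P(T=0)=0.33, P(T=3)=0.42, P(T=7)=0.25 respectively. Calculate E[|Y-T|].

3.006

E[|Y-T|] = Σ_y Σ_t |y-t| · P(Y=y)P(T=t)
 = 2·0.132 + 1·0.168 + 5·0.1 + 5·0.1056 + 2·0.1344 + 2·0.08 + 7·0.0924 + 4·0.1176 + 0·0.07
 = 0.264 + 0.168 + 0.5 + 0.528 + 0.2688 + 0.16 + 0.6468 + 0.4704 + 0
 = 3.006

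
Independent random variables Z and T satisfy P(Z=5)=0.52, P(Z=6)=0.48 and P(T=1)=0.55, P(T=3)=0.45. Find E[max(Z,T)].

5.48

E[max(Z,T)] = Σ_z Σ_t max(z,t) · P(Z=z)P(T=t)
 = 5·0.286 + 5·0.234 + 6·0.264 + 6·0.216
 = 1.43 + 1.17 + 1.584 + 1.296
 = 5.48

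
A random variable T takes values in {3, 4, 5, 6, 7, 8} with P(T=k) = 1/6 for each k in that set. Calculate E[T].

5.5

E[T] = Σ t·P(T=t)
 = 3·1/6 + 4·1/6 + 5·1/6 + 6·1/6 + 7·1/6 + 8·1/6
 = 1/2 + 2/3 + 5/6 + 1 + 7/6 + 4/3
 = 11/2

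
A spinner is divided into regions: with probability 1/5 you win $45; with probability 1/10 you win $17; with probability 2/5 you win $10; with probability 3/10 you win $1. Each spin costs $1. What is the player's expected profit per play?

E[payout] = 45·1/5 + 17·1/10 + 10·2/5 + 1·3/10
 = 9 + 17/10 + 4 + 3/10
 = 15
Net = 15 - 1 = 14

14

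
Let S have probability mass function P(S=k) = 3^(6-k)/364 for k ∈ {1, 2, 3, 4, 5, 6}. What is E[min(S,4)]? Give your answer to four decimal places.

E[min(S,4)] = Σ min(s,4)·P(S=s)
 = 1·243/364 + 2·81/364 + 3·27/364 + 4·9/364 + 4·3/364 + 4·1/364
 = 243/364 + 81/182 + 81/364 + 9/91 + 3/91 + 1/91
 = 269/182

1.4780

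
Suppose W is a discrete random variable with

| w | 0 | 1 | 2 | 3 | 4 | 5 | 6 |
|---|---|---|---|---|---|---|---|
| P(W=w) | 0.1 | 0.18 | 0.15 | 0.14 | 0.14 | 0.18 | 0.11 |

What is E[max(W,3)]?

3.83

E[max(W,3)] = Σ max(w,3)·P(W=w)
 = 3·0.1 + 3·0.18 + 3·0.15 + 3·0.14 + 4·0.14 + 5·0.18 + 6·0.11
 = 0.3 + 0.54 + 0.45 + 0.42 + 0.56 + 0.9 + 0.66
 = 3.83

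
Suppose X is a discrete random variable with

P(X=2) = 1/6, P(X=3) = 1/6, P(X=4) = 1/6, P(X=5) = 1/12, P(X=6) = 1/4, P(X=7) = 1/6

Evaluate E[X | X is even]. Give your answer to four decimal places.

4.2857

P(X is even) = 1/6 + 1/6 + 1/4 = 7/12.
E[X | X is even] = [2·1/6 + 4·1/6 + 6·1/4] / (7/12)
 = 5/2 / (7/12)
 = 30/7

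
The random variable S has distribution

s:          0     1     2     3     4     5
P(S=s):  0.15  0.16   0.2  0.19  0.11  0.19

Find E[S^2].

9.18

E[S^2] = Σ s^2·P(S=s)
 = 0·0.15 + 1·0.16 + 4·0.2 + 9·0.19 + 16·0.11 + 25·0.19
 = 0 + 0.16 + 0.8 + 1.71 + 1.76 + 4.75
 = 9.18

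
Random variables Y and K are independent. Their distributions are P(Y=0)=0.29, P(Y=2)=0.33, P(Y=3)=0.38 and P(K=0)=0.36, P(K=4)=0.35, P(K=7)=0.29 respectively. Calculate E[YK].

6.174

E[YK] = Σ_y Σ_k yk · P(Y=y)P(K=k)
 = 0·0.1044 + 0·0.1015 + 0·0.0841 + 0·0.1188 + 8·0.1155 + 14·0.0957 + 0·0.1368 + 12·0.133 + 21·0.1102
 = 0 + 0 + 0 + 0 + 0.924 + 1.3398 + 0 + 1.596 + 2.3142
 = 6.174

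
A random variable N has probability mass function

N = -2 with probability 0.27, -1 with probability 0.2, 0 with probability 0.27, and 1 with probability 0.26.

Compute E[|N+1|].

1.06

E[|N+1|] = Σ |n+1|·P(N=n)
 = 1·0.27 + 0·0.2 + 1·0.27 + 2·0.26
 = 0.27 + 0 + 0.27 + 0.52
 = 1.06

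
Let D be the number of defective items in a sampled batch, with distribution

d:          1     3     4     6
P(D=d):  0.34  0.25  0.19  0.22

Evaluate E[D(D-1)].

E[D(D-1)] = Σ d(d-1)·P(D=d)
 = 0·0.34 + 6·0.25 + 12·0.19 + 30·0.22
 = 0 + 1.5 + 2.28 + 6.6
 = 10.38

10.38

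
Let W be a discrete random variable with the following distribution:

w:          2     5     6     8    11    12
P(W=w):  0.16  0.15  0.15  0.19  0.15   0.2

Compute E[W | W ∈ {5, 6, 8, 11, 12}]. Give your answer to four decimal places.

P(W ∈ {5, 6, 8, 11, 12}) = 0.15 + 0.15 + 0.19 + 0.15 + 0.2 = 0.84.
E[W | W ∈ {5, 6, 8, 11, 12}] = [5·0.15 + 6·0.15 + 8·0.19 + 11·0.15 + 12·0.2] / 0.84
 = 7.22 / 0.84
 = 361/42

8.5952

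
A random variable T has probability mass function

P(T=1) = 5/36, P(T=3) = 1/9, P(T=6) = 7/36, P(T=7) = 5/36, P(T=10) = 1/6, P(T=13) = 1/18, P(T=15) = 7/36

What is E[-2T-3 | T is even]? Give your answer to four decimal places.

-18.6923

P(T is even) = 7/36 + 1/6 = 13/36.
E[-2T-3 | T is even] = [(-15)·7/36 + (-23)·1/6] / (13/36)
 = -27/4 / (13/36)
 = -243/13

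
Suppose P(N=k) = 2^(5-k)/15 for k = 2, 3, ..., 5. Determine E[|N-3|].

0.8

E[|N-3|] = Σ |n-3|·P(N=n)
 = 1·8/15 + 0·4/15 + 1·2/15 + 2·1/15
 = 8/15 + 0 + 2/15 + 2/15
 = 4/5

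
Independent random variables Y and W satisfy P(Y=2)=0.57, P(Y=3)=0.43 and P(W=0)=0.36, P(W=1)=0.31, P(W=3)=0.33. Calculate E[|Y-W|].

E[|Y-W|] = Σ_y Σ_w |y-w| · P(Y=y)P(W=w)
 = 2·0.2052 + 1·0.1767 + 1·0.1881 + 3·0.1548 + 2·0.1333 + 0·0.1419
 = 0.4104 + 0.1767 + 0.1881 + 0.4644 + 0.2666 + 0
 = 1.5062

1.5062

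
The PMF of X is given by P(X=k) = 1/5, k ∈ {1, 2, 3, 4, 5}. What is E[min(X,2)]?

E[min(X,2)] = Σ min(x,2)·P(X=x)
 = 1·1/5 + 2·1/5 + 2·1/5 + 2·1/5 + 2·1/5
 = 1/5 + 2/5 + 2/5 + 2/5 + 2/5
 = 9/5

1.8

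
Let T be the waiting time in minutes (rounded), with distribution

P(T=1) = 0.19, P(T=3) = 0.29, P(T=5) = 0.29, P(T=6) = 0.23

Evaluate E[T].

3.89

E[T] = Σ t·P(T=t)
 = 1·0.19 + 3·0.29 + 5·0.29 + 6·0.23
 = 0.19 + 0.87 + 1.45 + 1.38
 = 3.89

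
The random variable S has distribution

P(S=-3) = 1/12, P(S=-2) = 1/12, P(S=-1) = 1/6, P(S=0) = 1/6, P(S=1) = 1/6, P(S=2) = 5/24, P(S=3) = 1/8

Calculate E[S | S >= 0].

1.4375

P(S >= 0) = 1/6 + 1/6 + 5/24 + 1/8 = 2/3.
E[S | S >= 0] = [0·1/6 + 1·1/6 + 2·5/24 + 3·1/8] / (2/3)
 = 23/24 / (2/3)
 = 23/16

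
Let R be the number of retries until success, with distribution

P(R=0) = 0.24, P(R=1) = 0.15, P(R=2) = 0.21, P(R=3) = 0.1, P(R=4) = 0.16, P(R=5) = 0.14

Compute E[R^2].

E[R^2] = Σ r^2·P(R=r)
 = 0·0.24 + 1·0.15 + 4·0.21 + 9·0.1 + 16·0.16 + 25·0.14
 = 0 + 0.15 + 0.84 + 0.9 + 2.56 + 3.5
 = 7.95

7.95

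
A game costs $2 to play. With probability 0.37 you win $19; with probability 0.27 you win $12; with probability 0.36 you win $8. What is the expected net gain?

E[payout] = 19·0.37 + 12·0.27 + 8·0.36
 = 7.03 + 3.24 + 2.88
 = 13.15
Net = 13.15 - 2 = 11.15

11.15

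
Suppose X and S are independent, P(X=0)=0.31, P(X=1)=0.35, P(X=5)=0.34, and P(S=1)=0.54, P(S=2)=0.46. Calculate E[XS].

E[XS] = Σ_x Σ_s xs · P(X=x)P(S=s)
 = 0·0.1674 + 0·0.1426 + 1·0.189 + 2·0.161 + 5·0.1836 + 10·0.1564
 = 0 + 0 + 0.189 + 0.322 + 0.918 + 1.564
 = 2.993

2.993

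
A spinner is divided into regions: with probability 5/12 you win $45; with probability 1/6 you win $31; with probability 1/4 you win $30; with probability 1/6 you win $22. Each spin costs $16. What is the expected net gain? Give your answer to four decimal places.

E[payout] = 45·5/12 + 31·1/6 + 30·1/4 + 22·1/6
 = 75/4 + 31/6 + 15/2 + 11/3
 = 421/12
Net = 421/12 - 16 = 229/12

19.0833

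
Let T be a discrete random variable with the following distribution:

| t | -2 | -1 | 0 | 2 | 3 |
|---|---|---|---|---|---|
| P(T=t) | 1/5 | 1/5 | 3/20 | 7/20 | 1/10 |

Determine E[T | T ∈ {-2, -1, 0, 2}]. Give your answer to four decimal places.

0.1111

P(T ∈ {-2, -1, 0, 2}) = 1/5 + 1/5 + 3/20 + 7/20 = 9/10.
E[T | T ∈ {-2, -1, 0, 2}] = [(-2)·1/5 + (-1)·1/5 + 0·3/20 + 2·7/20] / (9/10)
 = 1/10 / (9/10)
 = 1/9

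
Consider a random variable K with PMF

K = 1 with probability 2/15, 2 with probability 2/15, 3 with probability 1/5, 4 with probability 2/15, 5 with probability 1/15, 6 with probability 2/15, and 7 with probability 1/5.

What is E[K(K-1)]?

16.8

E[K(K-1)] = Σ k(k-1)·P(K=k)
 = 0·2/15 + 2·2/15 + 6·1/5 + 12·2/15 + 20·1/15 + 30·2/15 + 42·1/5
 = 0 + 4/15 + 6/5 + 8/5 + 4/3 + 4 + 42/5
 = 84/5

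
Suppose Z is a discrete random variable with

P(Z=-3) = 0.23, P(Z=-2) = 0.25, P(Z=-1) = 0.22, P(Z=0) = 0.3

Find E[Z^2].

3.29

E[Z^2] = Σ z^2·P(Z=z)
 = 9·0.23 + 4·0.25 + 1·0.22 + 0·0.3
 = 2.07 + 1 + 0.22 + 0
 = 3.29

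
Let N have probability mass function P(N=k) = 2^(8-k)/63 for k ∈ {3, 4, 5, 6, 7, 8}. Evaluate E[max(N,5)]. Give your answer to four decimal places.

5.1746

E[max(N,5)] = Σ max(n,5)·P(N=n)
 = 5·32/63 + 5·16/63 + 5·8/63 + 6·4/63 + 7·2/63 + 8·1/63
 = 160/63 + 80/63 + 40/63 + 8/21 + 2/9 + 8/63
 = 326/63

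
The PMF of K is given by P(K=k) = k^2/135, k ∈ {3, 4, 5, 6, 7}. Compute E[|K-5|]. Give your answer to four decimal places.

E[|K-5|] = Σ |k-5|·P(K=k)
 = 2·1/15 + 1·16/135 + 0·5/27 + 1·4/15 + 2·49/135
 = 2/15 + 16/135 + 0 + 4/15 + 98/135
 = 56/45

1.2444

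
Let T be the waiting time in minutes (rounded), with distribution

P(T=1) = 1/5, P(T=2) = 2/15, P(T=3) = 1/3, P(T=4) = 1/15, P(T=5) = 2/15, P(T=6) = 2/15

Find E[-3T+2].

E[-3T+2] = Σ (-3t+2)·P(T=t)
 = (-1)·1/5 + (-4)·2/15 + (-7)·1/3 + (-10)·1/15 + (-13)·2/15 + (-16)·2/15
 = (-1/5) + (-8/15) + (-7/3) + (-2/3) + (-26/15) + (-32/15)
 = -38/5

-7.6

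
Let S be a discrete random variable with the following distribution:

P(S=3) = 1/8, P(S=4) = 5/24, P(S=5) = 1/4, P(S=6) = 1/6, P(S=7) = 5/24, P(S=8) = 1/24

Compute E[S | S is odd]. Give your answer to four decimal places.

P(S is odd) = 1/8 + 1/4 + 5/24 = 7/12.
E[S | S is odd] = [3·1/8 + 5·1/4 + 7·5/24] / (7/12)
 = 37/12 / (7/12)
 = 37/7

5.2857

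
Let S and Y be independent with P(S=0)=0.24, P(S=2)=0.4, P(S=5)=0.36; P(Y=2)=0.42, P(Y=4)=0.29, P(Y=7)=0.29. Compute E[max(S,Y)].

4.588

E[max(S,Y)] = Σ_s Σ_y max(s,y) · P(S=s)P(Y=y)
 = 2·0.1008 + 4·0.0696 + 7·0.0696 + 2·0.168 + 4·0.116 + 7·0.116 + 5·0.1512 + 5·0.1044 + 7·0.1044
 = 0.2016 + 0.2784 + 0.4872 + 0.336 + 0.464 + 0.812 + 0.756 + 0.522 + 0.7308
 = 4.588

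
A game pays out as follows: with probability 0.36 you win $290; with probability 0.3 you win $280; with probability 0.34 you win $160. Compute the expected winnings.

E[payout] = 290·0.36 + 280·0.3 + 160·0.34
 = 104.4 + 84 + 54.4
 = 242.8

242.8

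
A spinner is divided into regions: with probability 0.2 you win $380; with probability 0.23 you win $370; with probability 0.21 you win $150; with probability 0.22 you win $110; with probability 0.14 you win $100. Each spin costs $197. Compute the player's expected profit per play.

33.8

E[payout] = 380·0.2 + 370·0.23 + 150·0.21 + 110·0.22 + 100·0.14
 = 76 + 85.1 + 31.5 + 24.2 + 14
 = 230.8
Net = 230.8 - 197 = 33.8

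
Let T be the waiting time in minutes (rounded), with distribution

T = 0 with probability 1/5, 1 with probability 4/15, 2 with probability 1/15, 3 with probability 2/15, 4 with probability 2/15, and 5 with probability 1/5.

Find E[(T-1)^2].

E[(T-1)^2] = Σ (t-1)^2·P(T=t)
 = 1·1/5 + 0·4/15 + 1·1/15 + 4·2/15 + 9·2/15 + 16·1/5
 = 1/5 + 0 + 1/15 + 8/15 + 6/5 + 16/5
 = 26/5

5.2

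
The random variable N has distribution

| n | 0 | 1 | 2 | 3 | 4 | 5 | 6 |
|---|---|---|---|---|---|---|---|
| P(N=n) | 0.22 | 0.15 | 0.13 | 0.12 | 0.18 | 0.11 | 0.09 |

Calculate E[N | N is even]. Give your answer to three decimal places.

2.452

P(N is even) = 0.22 + 0.13 + 0.18 + 0.09 = 0.62.
E[N | N is even] = [0·0.22 + 2·0.13 + 4·0.18 + 6·0.09] / 0.62
 = 1.52 / 0.62
 = 76/31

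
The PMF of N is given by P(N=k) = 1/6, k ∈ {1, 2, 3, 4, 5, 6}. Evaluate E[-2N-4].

E[-2N-4] = Σ (-2n-4)·P(N=n)
 = (-6)·1/6 + (-8)·1/6 + (-10)·1/6 + (-12)·1/6 + (-14)·1/6 + (-16)·1/6
 = (-1) + (-4/3) + (-5/3) + (-2) + (-7/3) + (-8/3)
 = -11

-11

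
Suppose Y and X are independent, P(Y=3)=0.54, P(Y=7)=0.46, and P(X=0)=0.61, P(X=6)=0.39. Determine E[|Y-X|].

E[|Y-X|] = Σ_y Σ_x |y-x| · P(Y=y)P(X=x)
 = 3·0.3294 + 3·0.2106 + 7·0.2806 + 1·0.1794
 = 0.9882 + 0.6318 + 1.9642 + 0.1794
 = 3.7636

3.7636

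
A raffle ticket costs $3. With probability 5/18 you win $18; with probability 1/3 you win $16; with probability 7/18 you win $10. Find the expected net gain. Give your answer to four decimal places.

11.2222

E[payout] = 18·5/18 + 16·1/3 + 10·7/18
 = 5 + 16/3 + 35/9
 = 128/9
Net = 128/9 - 3 = 101/9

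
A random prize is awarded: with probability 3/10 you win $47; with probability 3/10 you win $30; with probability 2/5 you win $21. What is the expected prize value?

E[payout] = 47·3/10 + 30·3/10 + 21·2/5
 = 141/10 + 9 + 42/5
 = 63/2

31.5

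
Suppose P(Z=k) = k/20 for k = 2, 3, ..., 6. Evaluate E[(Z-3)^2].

E[(Z-3)^2] = Σ (z-3)^2·P(Z=z)
 = 1·1/10 + 0·3/20 + 1·1/5 + 4·1/4 + 9·3/10
 = 1/10 + 0 + 1/5 + 1 + 27/10
 = 4

4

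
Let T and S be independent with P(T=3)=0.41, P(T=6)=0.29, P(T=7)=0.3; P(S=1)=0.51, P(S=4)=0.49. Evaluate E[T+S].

7.54

E[T+S] = Σ_t Σ_s (t+s) · P(T=t)P(S=s)
 = 4·0.2091 + 7·0.2009 + 7·0.1479 + 10·0.1421 + 8·0.153 + 11·0.147
 = 0.8364 + 1.4063 + 1.0353 + 1.421 + 1.224 + 1.617
 = 7.54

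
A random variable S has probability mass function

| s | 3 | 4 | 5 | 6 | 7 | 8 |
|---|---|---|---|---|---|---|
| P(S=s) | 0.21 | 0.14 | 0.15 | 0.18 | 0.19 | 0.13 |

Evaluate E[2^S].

E[2^S] = Σ 2^s·P(S=s)
 = 8·0.21 + 16·0.14 + 32·0.15 + 64·0.18 + 128·0.19 + 256·0.13
 = 1.68 + 2.24 + 4.8 + 11.52 + 24.32 + 33.28
 = 77.84

77.84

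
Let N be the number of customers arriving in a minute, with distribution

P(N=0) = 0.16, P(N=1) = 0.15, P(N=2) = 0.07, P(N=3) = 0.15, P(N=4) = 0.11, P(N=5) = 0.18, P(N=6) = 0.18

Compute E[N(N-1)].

E[N(N-1)] = Σ n(n-1)·P(N=n)
 = 0·0.16 + 0·0.15 + 2·0.07 + 6·0.15 + 12·0.11 + 20·0.18 + 30·0.18
 = 0 + 0 + 0.14 + 0.9 + 1.32 + 3.6 + 5.4
 = 11.36

11.36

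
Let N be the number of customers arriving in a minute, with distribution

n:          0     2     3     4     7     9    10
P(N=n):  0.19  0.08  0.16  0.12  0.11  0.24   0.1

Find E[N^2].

38.51

E[N^2] = Σ n^2·P(N=n)
 = 0·0.19 + 4·0.08 + 9·0.16 + 16·0.12 + 49·0.11 + 81·0.24 + 100·0.1
 = 0 + 0.32 + 1.44 + 1.92 + 5.39 + 19.44 + 10
 = 38.51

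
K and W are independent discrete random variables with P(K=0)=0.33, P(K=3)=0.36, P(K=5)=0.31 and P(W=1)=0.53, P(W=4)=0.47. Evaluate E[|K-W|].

2.149

E[|K-W|] = Σ_k Σ_w |k-w| · P(K=k)P(W=w)
 = 1·0.1749 + 4·0.1551 + 2·0.1908 + 1·0.1692 + 4·0.1643 + 1·0.1457
 = 0.1749 + 0.6204 + 0.3816 + 0.1692 + 0.6572 + 0.1457
 = 2.149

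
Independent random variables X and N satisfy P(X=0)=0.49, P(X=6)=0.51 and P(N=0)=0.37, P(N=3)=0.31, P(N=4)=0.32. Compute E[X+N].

E[X+N] = Σ_x Σ_n (x+n) · P(X=x)P(N=n)
 = 0·0.1813 + 3·0.1519 + 4·0.1568 + 6·0.1887 + 9·0.1581 + 10·0.1632
 = 0 + 0.4557 + 0.6272 + 1.1322 + 1.4229 + 1.632
 = 5.27

5.27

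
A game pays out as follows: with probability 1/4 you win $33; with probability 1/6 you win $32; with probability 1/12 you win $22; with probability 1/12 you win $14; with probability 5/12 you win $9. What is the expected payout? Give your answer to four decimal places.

E[payout] = 33·1/4 + 32·1/6 + 22·1/12 + 14·1/12 + 9·5/12
 = 33/4 + 16/3 + 11/6 + 7/6 + 15/4
 = 61/3

20.3333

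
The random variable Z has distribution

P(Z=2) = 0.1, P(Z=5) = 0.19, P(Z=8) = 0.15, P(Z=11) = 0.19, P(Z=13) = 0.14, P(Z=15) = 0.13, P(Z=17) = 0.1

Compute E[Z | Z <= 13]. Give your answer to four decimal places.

8.1299

P(Z <= 13) = 0.1 + 0.19 + 0.15 + 0.19 + 0.14 = 0.77.
E[Z | Z <= 13] = [2·0.1 + 5·0.19 + 8·0.15 + 11·0.19 + 13·0.14] / 0.77
 = 6.26 / 0.77
 = 626/77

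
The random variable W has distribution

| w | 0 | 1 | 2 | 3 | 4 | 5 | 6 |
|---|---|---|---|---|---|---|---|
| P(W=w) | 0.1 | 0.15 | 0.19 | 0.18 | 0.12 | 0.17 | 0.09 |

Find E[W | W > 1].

3.72

P(W > 1) = 0.19 + 0.18 + 0.12 + 0.17 + 0.09 = 0.75.
E[W | W > 1] = [2·0.19 + 3·0.18 + 4·0.12 + 5·0.17 + 6·0.09] / 0.75
 = 2.79 / 0.75
 = 93/25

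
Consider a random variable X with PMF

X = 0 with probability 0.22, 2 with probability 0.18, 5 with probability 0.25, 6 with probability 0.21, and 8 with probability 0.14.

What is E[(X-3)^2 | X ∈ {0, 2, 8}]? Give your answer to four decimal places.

P(X ∈ {0, 2, 8}) = 0.22 + 0.18 + 0.14 = 0.54.
E[(X-3)^2 | X ∈ {0, 2, 8}] = [9·0.22 + 1·0.18 + 25·0.14] / 0.54
 = 5.66 / 0.54
 = 283/27

10.4815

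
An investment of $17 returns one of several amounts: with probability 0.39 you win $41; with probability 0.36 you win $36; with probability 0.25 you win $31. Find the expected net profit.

E[payout] = 41·0.39 + 36·0.36 + 31·0.25
 = 15.99 + 12.96 + 7.75
 = 36.7
Net = 36.7 - 17 = 19.7

19.7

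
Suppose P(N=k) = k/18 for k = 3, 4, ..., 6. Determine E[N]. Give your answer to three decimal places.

E[N] = Σ n·P(N=n)
 = 3·1/6 + 4·2/9 + 5·5/18 + 6·1/3
 = 1/2 + 8/9 + 25/18 + 2
 = 43/9

4.778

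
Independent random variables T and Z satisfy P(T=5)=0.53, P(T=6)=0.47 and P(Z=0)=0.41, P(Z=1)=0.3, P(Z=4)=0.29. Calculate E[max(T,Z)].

E[max(T,Z)] = Σ_t Σ_z max(t,z) · P(T=t)P(Z=z)
 = 5·0.2173 + 5·0.159 + 5·0.1537 + 6·0.1927 + 6·0.141 + 6·0.1363
 = 1.0865 + 0.795 + 0.7685 + 1.1562 + 0.846 + 0.8178
 = 5.47

5.47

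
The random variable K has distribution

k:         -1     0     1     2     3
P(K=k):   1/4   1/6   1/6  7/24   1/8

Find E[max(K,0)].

1.125

E[max(K,0)] = Σ max(k,0)·P(K=k)
 = 0·1/4 + 0·1/6 + 1·1/6 + 2·7/24 + 3·1/8
 = 0 + 0 + 1/6 + 7/12 + 3/8
 = 9/8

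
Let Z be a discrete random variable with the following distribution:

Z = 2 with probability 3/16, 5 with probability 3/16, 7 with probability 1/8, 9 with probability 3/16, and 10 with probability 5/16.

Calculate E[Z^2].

E[Z^2] = Σ z^2·P(Z=z)
 = 4·3/16 + 25·3/16 + 49·1/8 + 81·3/16 + 100·5/16
 = 3/4 + 75/16 + 49/8 + 243/16 + 125/4
 = 58

58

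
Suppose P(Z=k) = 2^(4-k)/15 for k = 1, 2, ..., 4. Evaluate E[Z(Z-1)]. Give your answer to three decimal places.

E[Z(Z-1)] = Σ z(z-1)·P(Z=z)
 = 0·8/15 + 2·4/15 + 6·2/15 + 12·1/15
 = 0 + 8/15 + 4/5 + 4/5
 = 32/15

2.133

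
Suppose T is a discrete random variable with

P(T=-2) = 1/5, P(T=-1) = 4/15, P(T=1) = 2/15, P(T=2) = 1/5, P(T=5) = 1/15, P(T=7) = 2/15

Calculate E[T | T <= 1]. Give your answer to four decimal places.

-0.8889

P(T <= 1) = 1/5 + 4/15 + 2/15 = 3/5.
E[T | T <= 1] = [(-2)·1/5 + (-1)·4/15 + 1·2/15] / (3/5)
 = -8/15 / (3/5)
 = -8/9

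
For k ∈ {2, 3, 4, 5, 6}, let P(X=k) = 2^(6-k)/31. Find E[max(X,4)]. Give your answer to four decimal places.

E[max(X,4)] = Σ max(x,4)·P(X=x)
 = 4·16/31 + 4·8/31 + 4·4/31 + 5·2/31 + 6·1/31
 = 64/31 + 32/31 + 16/31 + 10/31 + 6/31
 = 128/31

4.1290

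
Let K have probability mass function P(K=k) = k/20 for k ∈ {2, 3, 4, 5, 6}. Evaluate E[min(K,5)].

E[min(K,5)] = Σ min(k,5)·P(K=k)
 = 2·1/10 + 3·3/20 + 4·1/5 + 5·1/4 + 5·3/10
 = 1/5 + 9/20 + 4/5 + 5/4 + 3/2
 = 21/5

4.2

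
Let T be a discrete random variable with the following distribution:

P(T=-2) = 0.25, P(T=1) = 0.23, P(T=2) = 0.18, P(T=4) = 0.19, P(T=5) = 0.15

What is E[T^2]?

8.74

E[T^2] = Σ t^2·P(T=t)
 = 4·0.25 + 1·0.23 + 4·0.18 + 16·0.19 + 25·0.15
 = 1 + 0.23 + 0.72 + 3.04 + 3.75
 = 8.74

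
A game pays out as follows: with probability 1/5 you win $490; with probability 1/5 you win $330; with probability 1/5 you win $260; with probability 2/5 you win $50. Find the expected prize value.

236

E[payout] = 490·1/5 + 330·1/5 + 260·1/5 + 50·2/5
 = 98 + 66 + 52 + 20
 = 236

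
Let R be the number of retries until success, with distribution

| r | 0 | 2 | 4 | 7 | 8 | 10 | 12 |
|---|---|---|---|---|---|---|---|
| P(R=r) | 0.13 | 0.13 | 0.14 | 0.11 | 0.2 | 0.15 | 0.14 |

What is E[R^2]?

E[R^2] = Σ r^2·P(R=r)
 = 0·0.13 + 4·0.13 + 16·0.14 + 49·0.11 + 64·0.2 + 100·0.15 + 144·0.14
 = 0 + 0.52 + 2.24 + 5.39 + 12.8 + 15 + 20.16
 = 56.11

56.11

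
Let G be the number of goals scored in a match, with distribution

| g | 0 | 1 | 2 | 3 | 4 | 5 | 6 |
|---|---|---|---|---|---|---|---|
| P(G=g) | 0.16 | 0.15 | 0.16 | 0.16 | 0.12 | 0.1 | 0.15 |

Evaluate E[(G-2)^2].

4.73

E[(G-2)^2] = Σ (g-2)^2·P(G=g)
 = 4·0.16 + 1·0.15 + 0·0.16 + 1·0.16 + 4·0.12 + 9·0.1 + 16·0.15
 = 0.64 + 0.15 + 0 + 0.16 + 0.48 + 0.9 + 2.4
 = 4.73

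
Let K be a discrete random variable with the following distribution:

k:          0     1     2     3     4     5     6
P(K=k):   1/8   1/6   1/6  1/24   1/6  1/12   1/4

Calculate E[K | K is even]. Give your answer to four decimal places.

3.5294

P(K is even) = 1/8 + 1/6 + 1/6 + 1/4 = 17/24.
E[K | K is even] = [0·1/8 + 2·1/6 + 4·1/6 + 6·1/4] / (17/24)
 = 5/2 / (17/24)
 = 60/17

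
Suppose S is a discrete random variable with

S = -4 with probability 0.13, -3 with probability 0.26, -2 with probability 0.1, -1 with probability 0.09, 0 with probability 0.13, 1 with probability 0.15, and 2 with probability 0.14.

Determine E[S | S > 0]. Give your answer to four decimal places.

1.4828

P(S > 0) = 0.15 + 0.14 = 0.29.
E[S | S > 0] = [1·0.15 + 2·0.14] / 0.29
 = 0.43 / 0.29
 = 43/29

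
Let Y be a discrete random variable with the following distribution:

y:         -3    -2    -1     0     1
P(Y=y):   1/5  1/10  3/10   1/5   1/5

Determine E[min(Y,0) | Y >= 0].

0

P(Y >= 0) = 1/5 + 1/5 = 2/5.
E[min(Y,0) | Y >= 0] = [0·1/5 + 0·1/5] / (2/5)
 = 0 / (2/5)
 = 0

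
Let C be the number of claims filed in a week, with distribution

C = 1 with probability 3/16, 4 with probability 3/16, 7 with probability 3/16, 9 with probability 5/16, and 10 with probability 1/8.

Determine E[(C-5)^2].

12.0625

E[(C-5)^2] = Σ (c-5)^2·P(C=c)
 = 16·3/16 + 1·3/16 + 4·3/16 + 16·5/16 + 25·1/8
 = 3 + 3/16 + 3/4 + 5 + 25/8
 = 193/16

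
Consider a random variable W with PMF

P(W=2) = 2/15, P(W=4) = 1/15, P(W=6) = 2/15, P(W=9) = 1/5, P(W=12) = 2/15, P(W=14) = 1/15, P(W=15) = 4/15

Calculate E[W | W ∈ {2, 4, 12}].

6.4

P(W ∈ {2, 4, 12}) = 2/15 + 1/15 + 2/15 = 1/3.
E[W | W ∈ {2, 4, 12}] = [2·2/15 + 4·1/15 + 12·2/15] / (1/3)
 = 32/15 / (1/3)
 = 32/5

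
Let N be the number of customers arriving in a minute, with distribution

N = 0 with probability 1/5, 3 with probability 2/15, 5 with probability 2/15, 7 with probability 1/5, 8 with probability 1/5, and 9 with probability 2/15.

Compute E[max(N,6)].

7

E[max(N,6)] = Σ max(n,6)·P(N=n)
 = 6·1/5 + 6·2/15 + 6·2/15 + 7·1/5 + 8·1/5 + 9·2/15
 = 6/5 + 4/5 + 4/5 + 7/5 + 8/5 + 6/5
 = 7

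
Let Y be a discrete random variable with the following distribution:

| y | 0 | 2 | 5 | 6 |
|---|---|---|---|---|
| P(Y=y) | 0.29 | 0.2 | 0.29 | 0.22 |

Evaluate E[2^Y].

24.45

E[2^Y] = Σ 2^y·P(Y=y)
 = 1·0.29 + 4·0.2 + 32·0.29 + 64·0.22
 = 0.29 + 0.8 + 9.28 + 14.08
 = 24.45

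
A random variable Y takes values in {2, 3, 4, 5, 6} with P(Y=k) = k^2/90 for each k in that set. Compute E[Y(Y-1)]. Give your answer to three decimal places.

E[Y(Y-1)] = Σ y(y-1)·P(Y=y)
 = 2·2/45 + 6·1/10 + 12·8/45 + 20·5/18 + 30·2/5
 = 4/45 + 3/5 + 32/15 + 50/9 + 12
 = 917/45

20.378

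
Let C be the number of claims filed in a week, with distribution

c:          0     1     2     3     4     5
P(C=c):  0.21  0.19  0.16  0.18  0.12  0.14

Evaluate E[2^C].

E[2^C] = Σ 2^c·P(C=c)
 = 1·0.21 + 2·0.19 + 4·0.16 + 8·0.18 + 16·0.12 + 32·0.14
 = 0.21 + 0.38 + 0.64 + 1.44 + 1.92 + 4.48
 = 9.07

9.07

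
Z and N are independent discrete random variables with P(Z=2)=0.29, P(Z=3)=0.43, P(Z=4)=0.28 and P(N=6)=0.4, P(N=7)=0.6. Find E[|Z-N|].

E[|Z-N|] = Σ_z Σ_n |z-n| · P(Z=z)P(N=n)
 = 4·0.116 + 5·0.174 + 3·0.172 + 4·0.258 + 2·0.112 + 3·0.168
 = 0.464 + 0.87 + 0.516 + 1.032 + 0.224 + 0.504
 = 3.61

3.61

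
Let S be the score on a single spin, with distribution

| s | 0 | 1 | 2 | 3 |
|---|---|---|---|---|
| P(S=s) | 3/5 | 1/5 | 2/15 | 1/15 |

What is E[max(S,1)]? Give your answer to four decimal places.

E[max(S,1)] = Σ max(s,1)·P(S=s)
 = 1·3/5 + 1·1/5 + 2·2/15 + 3·1/15
 = 3/5 + 1/5 + 4/15 + 1/5
 = 19/15

1.2667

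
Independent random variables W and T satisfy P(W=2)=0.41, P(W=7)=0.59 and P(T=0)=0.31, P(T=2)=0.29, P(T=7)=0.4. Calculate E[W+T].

E[W+T] = Σ_w Σ_t (w+t) · P(W=w)P(T=t)
 = 2·0.1271 + 4·0.1189 + 9·0.164 + 7·0.1829 + 9·0.1711 + 14·0.236
 = 0.2542 + 0.4756 + 1.476 + 1.2803 + 1.5399 + 3.304
 = 8.33

8.33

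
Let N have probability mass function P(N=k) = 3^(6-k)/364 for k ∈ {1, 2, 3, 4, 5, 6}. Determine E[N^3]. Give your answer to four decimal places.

E[N^3] = Σ n^3·P(N=n)
 = 1·243/364 + 8·81/364 + 27·27/364 + 64·9/364 + 125·3/364 + 216·1/364
 = 243/364 + 162/91 + 729/364 + 144/91 + 375/364 + 54/91
 = 2787/364

7.6566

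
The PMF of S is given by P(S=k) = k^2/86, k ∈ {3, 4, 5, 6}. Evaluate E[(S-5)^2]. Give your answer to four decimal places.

1.0233

E[(S-5)^2] = Σ (s-5)^2·P(S=s)
 = 4·9/86 + 1·8/43 + 0·25/86 + 1·18/43
 = 18/43 + 8/43 + 0 + 18/43
 = 44/43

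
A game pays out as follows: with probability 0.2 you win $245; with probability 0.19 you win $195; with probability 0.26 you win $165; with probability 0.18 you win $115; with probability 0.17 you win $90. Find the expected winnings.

E[payout] = 245·0.2 + 195·0.19 + 165·0.26 + 115·0.18 + 90·0.17
 = 49 + 37.05 + 42.9 + 20.7 + 15.3
 = 164.95

164.95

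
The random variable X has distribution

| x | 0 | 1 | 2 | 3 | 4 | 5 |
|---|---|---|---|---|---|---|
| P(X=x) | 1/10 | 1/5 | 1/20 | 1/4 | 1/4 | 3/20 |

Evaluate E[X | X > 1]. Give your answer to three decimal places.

3.714

P(X > 1) = 1/20 + 1/4 + 1/4 + 3/20 = 7/10.
E[X | X > 1] = [2·1/20 + 3·1/4 + 4·1/4 + 5·3/20] / (7/10)
 = 13/5 / (7/10)
 = 26/7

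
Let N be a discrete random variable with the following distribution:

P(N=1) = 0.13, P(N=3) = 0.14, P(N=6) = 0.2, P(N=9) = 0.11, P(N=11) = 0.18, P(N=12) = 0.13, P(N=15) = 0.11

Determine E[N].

E[N] = Σ n·P(N=n)
 = 1·0.13 + 3·0.14 + 6·0.2 + 9·0.11 + 11·0.18 + 12·0.13 + 15·0.11
 = 0.13 + 0.42 + 1.2 + 0.99 + 1.98 + 1.56 + 1.65
 = 7.93

7.93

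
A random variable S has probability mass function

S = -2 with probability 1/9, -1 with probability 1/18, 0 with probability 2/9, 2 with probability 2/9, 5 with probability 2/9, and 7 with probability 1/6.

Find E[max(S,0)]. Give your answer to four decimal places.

E[max(S,0)] = Σ max(s,0)·P(S=s)
 = 0·1/9 + 0·1/18 + 0·2/9 + 2·2/9 + 5·2/9 + 7·1/6
 = 0 + 0 + 0 + 4/9 + 10/9 + 7/6
 = 49/18

2.7222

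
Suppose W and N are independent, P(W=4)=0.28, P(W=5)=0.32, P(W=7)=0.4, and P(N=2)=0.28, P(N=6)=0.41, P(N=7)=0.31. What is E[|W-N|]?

1.9692

E[|W-N|] = Σ_w Σ_n |w-n| · P(W=w)P(N=n)
 = 2·0.0784 + 2·0.1148 + 3·0.0868 + 3·0.0896 + 1·0.1312 + 2·0.0992 + 5·0.112 + 1·0.164 + 0·0.124
 = 0.1568 + 0.2296 + 0.2604 + 0.2688 + 0.1312 + 0.1984 + 0.56 + 0.164 + 0
 = 1.9692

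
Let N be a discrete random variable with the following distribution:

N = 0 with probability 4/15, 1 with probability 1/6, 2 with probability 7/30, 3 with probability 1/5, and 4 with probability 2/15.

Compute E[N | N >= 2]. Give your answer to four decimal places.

P(N >= 2) = 7/30 + 1/5 + 2/15 = 17/30.
E[N | N >= 2] = [2·7/30 + 3·1/5 + 4·2/15] / (17/30)
 = 8/5 / (17/30)
 = 48/17

2.8235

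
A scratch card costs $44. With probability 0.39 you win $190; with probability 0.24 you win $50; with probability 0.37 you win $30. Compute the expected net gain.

E[payout] = 190·0.39 + 50·0.24 + 30·0.37
 = 74.1 + 12 + 11.1
 = 97.2
Net = 97.2 - 44 = 53.2

53.2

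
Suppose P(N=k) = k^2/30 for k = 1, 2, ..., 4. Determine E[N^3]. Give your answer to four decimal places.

43.3333

E[N^3] = Σ n^3·P(N=n)
 = 1·1/30 + 8·2/15 + 27·3/10 + 64·8/15
 = 1/30 + 16/15 + 81/10 + 512/15
 = 130/3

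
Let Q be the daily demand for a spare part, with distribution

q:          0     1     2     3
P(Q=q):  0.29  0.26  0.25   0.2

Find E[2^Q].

E[2^Q] = Σ 2^q·P(Q=q)
 = 1·0.29 + 2·0.26 + 4·0.25 + 8·0.2
 = 0.29 + 0.52 + 1 + 1.6
 = 3.41

3.41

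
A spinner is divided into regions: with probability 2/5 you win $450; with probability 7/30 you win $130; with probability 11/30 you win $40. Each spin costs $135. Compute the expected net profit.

90

E[payout] = 450·2/5 + 130·7/30 + 40·11/30
 = 180 + 91/3 + 44/3
 = 225
Net = 225 - 135 = 90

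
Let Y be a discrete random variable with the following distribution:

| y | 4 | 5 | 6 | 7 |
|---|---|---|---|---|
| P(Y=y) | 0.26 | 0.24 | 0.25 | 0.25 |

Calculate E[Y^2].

E[Y^2] = Σ y^2·P(Y=y)
 = 16·0.26 + 25·0.24 + 36·0.25 + 49·0.25
 = 4.16 + 6 + 9 + 12.25
 = 31.41

31.41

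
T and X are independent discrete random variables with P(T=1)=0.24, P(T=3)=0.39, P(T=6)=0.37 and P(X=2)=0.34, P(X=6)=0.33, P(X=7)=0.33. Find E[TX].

E[TX] = Σ_t Σ_x tx · P(T=t)P(X=x)
 = 2·0.0816 + 6·0.0792 + 7·0.0792 + 6·0.1326 + 18·0.1287 + 21·0.1287 + 12·0.1258 + 36·0.1221 + 42·0.1221
 = 0.1632 + 0.4752 + 0.5544 + 0.7956 + 2.3166 + 2.7027 + 1.5096 + 4.3956 + 5.1282
 = 18.0411

18.0411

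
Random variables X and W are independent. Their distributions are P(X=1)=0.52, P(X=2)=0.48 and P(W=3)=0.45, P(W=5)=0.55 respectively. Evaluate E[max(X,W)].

4.1

E[max(X,W)] = Σ_x Σ_w max(x,w) · P(X=x)P(W=w)
 = 3·0.234 + 5·0.286 + 3·0.216 + 5·0.264
 = 0.702 + 1.43 + 0.648 + 1.32
 = 4.1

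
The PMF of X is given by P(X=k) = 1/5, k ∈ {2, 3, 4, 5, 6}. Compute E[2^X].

E[2^X] = Σ 2^x·P(X=x)
 = 4·1/5 + 8·1/5 + 16·1/5 + 32·1/5 + 64·1/5
 = 4/5 + 8/5 + 16/5 + 32/5 + 64/5
 = 124/5

24.8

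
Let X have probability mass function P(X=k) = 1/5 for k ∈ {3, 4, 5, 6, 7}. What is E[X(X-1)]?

E[X(X-1)] = Σ x(x-1)·P(X=x)
 = 6·1/5 + 12·1/5 + 20·1/5 + 30·1/5 + 42·1/5
 = 6/5 + 12/5 + 4 + 6 + 42/5
 = 22

22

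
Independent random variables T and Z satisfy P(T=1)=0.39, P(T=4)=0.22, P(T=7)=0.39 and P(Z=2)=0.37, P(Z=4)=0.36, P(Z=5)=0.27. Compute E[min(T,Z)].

2.4839

E[min(T,Z)] = Σ_t Σ_z min(t,z) · P(T=t)P(Z=z)
 = 1·0.1443 + 1·0.1404 + 1·0.1053 + 2·0.0814 + 4·0.0792 + 4·0.0594 + 2·0.1443 + 4·0.1404 + 5·0.1053
 = 0.1443 + 0.1404 + 0.1053 + 0.1628 + 0.3168 + 0.2376 + 0.2886 + 0.5616 + 0.5265
 = 2.4839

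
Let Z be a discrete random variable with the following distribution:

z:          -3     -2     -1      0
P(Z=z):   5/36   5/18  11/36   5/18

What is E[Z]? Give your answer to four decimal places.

-1.2778

E[Z] = Σ z·P(Z=z)
 = (-3)·5/36 + (-2)·5/18 + (-1)·11/36 + 0·5/18
 = (-5/12) + (-5/9) + (-11/36) + 0
 = -23/18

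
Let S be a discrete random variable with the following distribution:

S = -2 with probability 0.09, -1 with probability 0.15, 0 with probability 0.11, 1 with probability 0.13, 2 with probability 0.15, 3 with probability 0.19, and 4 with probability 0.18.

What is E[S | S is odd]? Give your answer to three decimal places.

P(S is odd) = 0.15 + 0.13 + 0.19 = 0.47.
E[S | S is odd] = [(-1)·0.15 + 1·0.13 + 3·0.19] / 0.47
 = 0.55 / 0.47
 = 55/47

1.170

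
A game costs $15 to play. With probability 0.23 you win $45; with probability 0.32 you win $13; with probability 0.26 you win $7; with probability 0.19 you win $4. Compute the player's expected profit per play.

2.09

E[payout] = 45·0.23 + 13·0.32 + 7·0.26 + 4·0.19
 = 10.35 + 4.16 + 1.82 + 0.76
 = 17.09
Net = 17.09 - 15 = 2.09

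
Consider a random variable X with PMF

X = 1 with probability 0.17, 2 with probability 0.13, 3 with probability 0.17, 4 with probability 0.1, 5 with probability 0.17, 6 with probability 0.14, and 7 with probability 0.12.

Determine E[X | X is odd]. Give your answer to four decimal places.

P(X is odd) = 0.17 + 0.17 + 0.17 + 0.12 = 0.63.
E[X | X is odd] = [1·0.17 + 3·0.17 + 5·0.17 + 7·0.12] / 0.63
 = 2.37 / 0.63
 = 79/21

3.7619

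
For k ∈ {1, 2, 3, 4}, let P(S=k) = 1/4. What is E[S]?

2.5

E[S] = Σ s·P(S=s)
 = 1·1/4 + 2·1/4 + 3·1/4 + 4·1/4
 = 1/4 + 1/2 + 3/4 + 1
 = 5/2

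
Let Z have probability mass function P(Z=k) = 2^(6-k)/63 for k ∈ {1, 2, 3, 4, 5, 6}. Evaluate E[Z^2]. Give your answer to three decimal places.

5.048

E[Z^2] = Σ z^2·P(Z=z)
 = 1·32/63 + 4·16/63 + 9·8/63 + 16·4/63 + 25·2/63 + 36·1/63
 = 32/63 + 64/63 + 8/7 + 64/63 + 50/63 + 4/7
 = 106/21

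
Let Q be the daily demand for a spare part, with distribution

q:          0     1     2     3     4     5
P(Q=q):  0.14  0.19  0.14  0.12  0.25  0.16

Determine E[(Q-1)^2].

5.57

E[(Q-1)^2] = Σ (q-1)^2·P(Q=q)
 = 1·0.14 + 0·0.19 + 1·0.14 + 4·0.12 + 9·0.25 + 16·0.16
 = 0.14 + 0 + 0.14 + 0.48 + 2.25 + 2.56
 = 5.57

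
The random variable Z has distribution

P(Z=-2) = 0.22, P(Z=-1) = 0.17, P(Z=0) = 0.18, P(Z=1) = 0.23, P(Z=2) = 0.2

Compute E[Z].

E[Z] = Σ z·P(Z=z)
 = (-2)·0.22 + (-1)·0.17 + 0·0.18 + 1·0.23 + 2·0.2
 = (-0.44) + (-0.17) + 0 + 0.23 + 0.4
 = 0.02

0.02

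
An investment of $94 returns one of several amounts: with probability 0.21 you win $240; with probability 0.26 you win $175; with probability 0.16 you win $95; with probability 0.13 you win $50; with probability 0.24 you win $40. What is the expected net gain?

E[payout] = 240·0.21 + 175·0.26 + 95·0.16 + 50·0.13 + 40·0.24
 = 50.4 + 45.5 + 15.2 + 6.5 + 9.6
 = 127.2
Net = 127.2 - 94 = 33.2

33.2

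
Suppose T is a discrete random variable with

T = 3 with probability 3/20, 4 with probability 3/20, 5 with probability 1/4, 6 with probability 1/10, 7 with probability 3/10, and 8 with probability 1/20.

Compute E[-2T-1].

E[-2T-1] = Σ (-2t-1)·P(T=t)
 = (-7)·3/20 + (-9)·3/20 + (-11)·1/4 + (-13)·1/10 + (-15)·3/10 + (-17)·1/20
 = (-21/20) + (-27/20) + (-11/4) + (-13/10) + (-9/2) + (-17/20)
 = -59/5

-11.8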